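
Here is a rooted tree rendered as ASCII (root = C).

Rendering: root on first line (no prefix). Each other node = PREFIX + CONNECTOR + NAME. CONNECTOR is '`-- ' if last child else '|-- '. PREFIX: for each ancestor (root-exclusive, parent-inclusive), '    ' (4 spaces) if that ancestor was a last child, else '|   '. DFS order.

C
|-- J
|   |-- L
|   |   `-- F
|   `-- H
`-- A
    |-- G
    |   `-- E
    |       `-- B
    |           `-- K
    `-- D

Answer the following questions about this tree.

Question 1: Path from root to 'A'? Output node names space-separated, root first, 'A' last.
Walk down from root: C -> A

Answer: C A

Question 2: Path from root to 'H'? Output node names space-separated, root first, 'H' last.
Walk down from root: C -> J -> H

Answer: C J H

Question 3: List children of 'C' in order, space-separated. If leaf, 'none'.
Answer: J A

Derivation:
Node C's children (from adjacency): J, A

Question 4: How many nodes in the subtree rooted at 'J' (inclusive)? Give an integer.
Subtree rooted at J contains: F, H, J, L
Count = 4

Answer: 4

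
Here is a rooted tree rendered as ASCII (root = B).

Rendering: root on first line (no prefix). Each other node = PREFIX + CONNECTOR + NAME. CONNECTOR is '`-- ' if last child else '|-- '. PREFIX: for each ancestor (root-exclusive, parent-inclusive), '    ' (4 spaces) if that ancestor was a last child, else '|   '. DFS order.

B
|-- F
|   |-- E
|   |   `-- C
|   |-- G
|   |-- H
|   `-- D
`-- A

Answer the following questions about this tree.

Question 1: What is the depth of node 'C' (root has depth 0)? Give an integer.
Path from root to C: B -> F -> E -> C
Depth = number of edges = 3

Answer: 3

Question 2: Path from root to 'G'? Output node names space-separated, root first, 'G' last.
Walk down from root: B -> F -> G

Answer: B F G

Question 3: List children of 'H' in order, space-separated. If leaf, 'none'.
Node H's children (from adjacency): (leaf)

Answer: none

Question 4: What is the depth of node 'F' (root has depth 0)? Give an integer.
Answer: 1

Derivation:
Path from root to F: B -> F
Depth = number of edges = 1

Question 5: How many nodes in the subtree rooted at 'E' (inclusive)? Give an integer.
Answer: 2

Derivation:
Subtree rooted at E contains: C, E
Count = 2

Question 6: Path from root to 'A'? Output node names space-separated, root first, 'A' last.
Answer: B A

Derivation:
Walk down from root: B -> A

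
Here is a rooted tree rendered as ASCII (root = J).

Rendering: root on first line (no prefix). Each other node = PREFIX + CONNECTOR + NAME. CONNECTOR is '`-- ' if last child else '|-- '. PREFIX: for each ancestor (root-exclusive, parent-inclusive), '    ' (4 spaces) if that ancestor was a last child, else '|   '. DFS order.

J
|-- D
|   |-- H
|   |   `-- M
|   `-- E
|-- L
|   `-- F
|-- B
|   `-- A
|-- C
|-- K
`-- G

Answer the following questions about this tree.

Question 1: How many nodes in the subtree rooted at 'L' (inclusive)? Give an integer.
Answer: 2

Derivation:
Subtree rooted at L contains: F, L
Count = 2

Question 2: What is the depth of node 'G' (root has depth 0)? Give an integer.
Path from root to G: J -> G
Depth = number of edges = 1

Answer: 1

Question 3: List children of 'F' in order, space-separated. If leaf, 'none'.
Answer: none

Derivation:
Node F's children (from adjacency): (leaf)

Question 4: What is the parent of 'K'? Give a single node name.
Answer: J

Derivation:
Scan adjacency: K appears as child of J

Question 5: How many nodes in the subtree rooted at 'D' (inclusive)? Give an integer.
Subtree rooted at D contains: D, E, H, M
Count = 4

Answer: 4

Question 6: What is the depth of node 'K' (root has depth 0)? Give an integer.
Answer: 1

Derivation:
Path from root to K: J -> K
Depth = number of edges = 1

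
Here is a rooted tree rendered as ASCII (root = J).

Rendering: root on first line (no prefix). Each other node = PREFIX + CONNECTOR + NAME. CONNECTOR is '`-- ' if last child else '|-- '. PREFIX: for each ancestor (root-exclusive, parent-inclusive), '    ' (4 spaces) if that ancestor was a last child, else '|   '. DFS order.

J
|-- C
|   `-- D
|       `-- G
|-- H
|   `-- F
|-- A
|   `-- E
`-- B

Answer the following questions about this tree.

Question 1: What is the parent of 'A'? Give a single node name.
Answer: J

Derivation:
Scan adjacency: A appears as child of J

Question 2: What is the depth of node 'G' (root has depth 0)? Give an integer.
Path from root to G: J -> C -> D -> G
Depth = number of edges = 3

Answer: 3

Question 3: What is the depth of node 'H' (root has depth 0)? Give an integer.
Answer: 1

Derivation:
Path from root to H: J -> H
Depth = number of edges = 1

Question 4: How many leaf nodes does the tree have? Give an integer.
Leaves (nodes with no children): B, E, F, G

Answer: 4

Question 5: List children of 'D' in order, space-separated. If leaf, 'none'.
Answer: G

Derivation:
Node D's children (from adjacency): G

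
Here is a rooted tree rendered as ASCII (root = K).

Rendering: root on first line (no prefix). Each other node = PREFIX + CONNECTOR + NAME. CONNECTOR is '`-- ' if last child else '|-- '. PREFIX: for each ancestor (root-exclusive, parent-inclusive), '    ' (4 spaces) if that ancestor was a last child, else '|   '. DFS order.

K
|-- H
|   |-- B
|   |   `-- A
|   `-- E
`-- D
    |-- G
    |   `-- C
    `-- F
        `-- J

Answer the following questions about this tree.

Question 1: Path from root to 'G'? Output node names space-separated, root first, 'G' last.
Answer: K D G

Derivation:
Walk down from root: K -> D -> G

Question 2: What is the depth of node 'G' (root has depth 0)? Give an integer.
Answer: 2

Derivation:
Path from root to G: K -> D -> G
Depth = number of edges = 2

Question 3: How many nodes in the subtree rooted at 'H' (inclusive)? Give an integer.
Subtree rooted at H contains: A, B, E, H
Count = 4

Answer: 4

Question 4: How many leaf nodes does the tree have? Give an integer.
Leaves (nodes with no children): A, C, E, J

Answer: 4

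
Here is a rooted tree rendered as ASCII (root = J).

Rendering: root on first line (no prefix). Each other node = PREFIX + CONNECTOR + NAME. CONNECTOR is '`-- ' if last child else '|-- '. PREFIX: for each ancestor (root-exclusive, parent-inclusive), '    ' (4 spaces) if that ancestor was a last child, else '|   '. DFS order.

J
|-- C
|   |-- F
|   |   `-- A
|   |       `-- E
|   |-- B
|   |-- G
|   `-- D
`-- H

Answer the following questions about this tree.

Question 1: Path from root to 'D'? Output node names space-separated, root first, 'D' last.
Walk down from root: J -> C -> D

Answer: J C D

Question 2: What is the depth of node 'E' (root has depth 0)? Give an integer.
Answer: 4

Derivation:
Path from root to E: J -> C -> F -> A -> E
Depth = number of edges = 4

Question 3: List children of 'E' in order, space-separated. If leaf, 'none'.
Answer: none

Derivation:
Node E's children (from adjacency): (leaf)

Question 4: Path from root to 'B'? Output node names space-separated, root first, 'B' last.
Walk down from root: J -> C -> B

Answer: J C B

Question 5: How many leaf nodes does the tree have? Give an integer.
Answer: 5

Derivation:
Leaves (nodes with no children): B, D, E, G, H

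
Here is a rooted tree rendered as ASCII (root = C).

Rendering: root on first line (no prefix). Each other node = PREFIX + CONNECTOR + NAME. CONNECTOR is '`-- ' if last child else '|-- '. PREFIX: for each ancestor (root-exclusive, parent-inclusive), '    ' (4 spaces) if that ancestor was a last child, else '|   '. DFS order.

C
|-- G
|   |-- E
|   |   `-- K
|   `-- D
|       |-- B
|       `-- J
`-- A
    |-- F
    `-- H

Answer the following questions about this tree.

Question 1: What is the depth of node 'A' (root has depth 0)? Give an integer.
Path from root to A: C -> A
Depth = number of edges = 1

Answer: 1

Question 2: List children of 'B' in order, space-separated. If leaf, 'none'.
Node B's children (from adjacency): (leaf)

Answer: none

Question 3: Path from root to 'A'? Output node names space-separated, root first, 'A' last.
Walk down from root: C -> A

Answer: C A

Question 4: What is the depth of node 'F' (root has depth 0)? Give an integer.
Answer: 2

Derivation:
Path from root to F: C -> A -> F
Depth = number of edges = 2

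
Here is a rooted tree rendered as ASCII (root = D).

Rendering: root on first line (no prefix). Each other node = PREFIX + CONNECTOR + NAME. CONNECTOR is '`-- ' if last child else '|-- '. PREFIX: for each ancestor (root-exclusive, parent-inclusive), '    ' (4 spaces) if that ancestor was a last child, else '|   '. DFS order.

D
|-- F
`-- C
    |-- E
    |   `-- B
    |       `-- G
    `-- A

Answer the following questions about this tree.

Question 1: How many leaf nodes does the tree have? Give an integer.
Leaves (nodes with no children): A, F, G

Answer: 3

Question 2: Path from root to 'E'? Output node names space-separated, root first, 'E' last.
Answer: D C E

Derivation:
Walk down from root: D -> C -> E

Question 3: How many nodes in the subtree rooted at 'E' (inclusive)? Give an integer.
Subtree rooted at E contains: B, E, G
Count = 3

Answer: 3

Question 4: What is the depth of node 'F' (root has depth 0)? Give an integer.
Answer: 1

Derivation:
Path from root to F: D -> F
Depth = number of edges = 1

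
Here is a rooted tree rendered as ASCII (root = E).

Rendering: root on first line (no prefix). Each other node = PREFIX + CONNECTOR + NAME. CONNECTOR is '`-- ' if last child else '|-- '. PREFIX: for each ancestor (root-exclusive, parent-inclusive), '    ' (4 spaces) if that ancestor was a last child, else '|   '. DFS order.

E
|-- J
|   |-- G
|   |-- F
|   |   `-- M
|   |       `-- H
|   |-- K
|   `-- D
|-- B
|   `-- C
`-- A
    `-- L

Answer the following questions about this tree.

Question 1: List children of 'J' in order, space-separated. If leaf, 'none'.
Answer: G F K D

Derivation:
Node J's children (from adjacency): G, F, K, D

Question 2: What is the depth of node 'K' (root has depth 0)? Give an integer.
Path from root to K: E -> J -> K
Depth = number of edges = 2

Answer: 2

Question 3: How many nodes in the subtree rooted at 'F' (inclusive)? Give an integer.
Subtree rooted at F contains: F, H, M
Count = 3

Answer: 3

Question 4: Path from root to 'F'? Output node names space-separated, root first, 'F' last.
Walk down from root: E -> J -> F

Answer: E J F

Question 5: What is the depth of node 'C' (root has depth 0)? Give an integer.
Answer: 2

Derivation:
Path from root to C: E -> B -> C
Depth = number of edges = 2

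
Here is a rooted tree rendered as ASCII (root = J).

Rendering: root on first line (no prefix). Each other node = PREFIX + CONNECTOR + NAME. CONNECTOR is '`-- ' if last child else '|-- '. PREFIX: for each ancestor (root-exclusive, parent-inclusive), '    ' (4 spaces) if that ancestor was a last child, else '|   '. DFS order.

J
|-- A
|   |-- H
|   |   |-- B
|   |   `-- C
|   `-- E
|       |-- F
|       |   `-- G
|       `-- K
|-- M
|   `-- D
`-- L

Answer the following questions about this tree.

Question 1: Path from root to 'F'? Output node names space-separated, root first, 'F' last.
Answer: J A E F

Derivation:
Walk down from root: J -> A -> E -> F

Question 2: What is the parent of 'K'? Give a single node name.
Scan adjacency: K appears as child of E

Answer: E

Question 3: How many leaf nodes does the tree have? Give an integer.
Answer: 6

Derivation:
Leaves (nodes with no children): B, C, D, G, K, L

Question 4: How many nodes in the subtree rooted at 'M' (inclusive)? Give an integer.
Subtree rooted at M contains: D, M
Count = 2

Answer: 2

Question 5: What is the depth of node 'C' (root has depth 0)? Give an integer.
Path from root to C: J -> A -> H -> C
Depth = number of edges = 3

Answer: 3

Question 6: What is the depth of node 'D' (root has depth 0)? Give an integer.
Path from root to D: J -> M -> D
Depth = number of edges = 2

Answer: 2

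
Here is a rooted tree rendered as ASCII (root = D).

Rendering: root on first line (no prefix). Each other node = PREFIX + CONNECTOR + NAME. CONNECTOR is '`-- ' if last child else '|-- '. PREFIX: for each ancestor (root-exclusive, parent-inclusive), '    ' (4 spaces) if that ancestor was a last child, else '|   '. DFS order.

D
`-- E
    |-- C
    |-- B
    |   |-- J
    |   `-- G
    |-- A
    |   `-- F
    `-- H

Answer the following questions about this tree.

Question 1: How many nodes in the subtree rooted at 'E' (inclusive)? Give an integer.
Answer: 8

Derivation:
Subtree rooted at E contains: A, B, C, E, F, G, H, J
Count = 8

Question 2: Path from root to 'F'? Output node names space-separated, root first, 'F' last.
Answer: D E A F

Derivation:
Walk down from root: D -> E -> A -> F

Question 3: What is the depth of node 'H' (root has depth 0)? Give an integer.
Path from root to H: D -> E -> H
Depth = number of edges = 2

Answer: 2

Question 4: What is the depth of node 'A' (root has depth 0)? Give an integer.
Answer: 2

Derivation:
Path from root to A: D -> E -> A
Depth = number of edges = 2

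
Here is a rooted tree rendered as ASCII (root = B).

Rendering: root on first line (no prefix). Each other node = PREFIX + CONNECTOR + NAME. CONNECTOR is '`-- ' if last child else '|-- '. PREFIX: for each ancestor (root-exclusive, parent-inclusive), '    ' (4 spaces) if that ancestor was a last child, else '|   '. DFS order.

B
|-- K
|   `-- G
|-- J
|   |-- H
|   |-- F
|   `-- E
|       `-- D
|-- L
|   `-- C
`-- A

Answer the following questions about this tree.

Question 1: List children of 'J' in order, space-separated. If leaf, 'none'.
Node J's children (from adjacency): H, F, E

Answer: H F E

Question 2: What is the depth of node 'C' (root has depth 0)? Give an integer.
Answer: 2

Derivation:
Path from root to C: B -> L -> C
Depth = number of edges = 2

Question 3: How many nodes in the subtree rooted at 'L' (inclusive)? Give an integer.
Subtree rooted at L contains: C, L
Count = 2

Answer: 2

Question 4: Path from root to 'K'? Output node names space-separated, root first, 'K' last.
Walk down from root: B -> K

Answer: B K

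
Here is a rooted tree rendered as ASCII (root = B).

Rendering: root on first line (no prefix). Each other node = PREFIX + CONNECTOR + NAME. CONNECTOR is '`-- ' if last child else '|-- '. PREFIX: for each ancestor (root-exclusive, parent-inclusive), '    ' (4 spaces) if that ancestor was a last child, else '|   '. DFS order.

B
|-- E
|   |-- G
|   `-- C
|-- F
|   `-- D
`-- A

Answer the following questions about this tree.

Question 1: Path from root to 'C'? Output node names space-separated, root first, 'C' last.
Answer: B E C

Derivation:
Walk down from root: B -> E -> C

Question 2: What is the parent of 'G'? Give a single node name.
Scan adjacency: G appears as child of E

Answer: E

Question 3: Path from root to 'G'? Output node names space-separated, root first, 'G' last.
Answer: B E G

Derivation:
Walk down from root: B -> E -> G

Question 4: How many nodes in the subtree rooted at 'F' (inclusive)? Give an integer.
Answer: 2

Derivation:
Subtree rooted at F contains: D, F
Count = 2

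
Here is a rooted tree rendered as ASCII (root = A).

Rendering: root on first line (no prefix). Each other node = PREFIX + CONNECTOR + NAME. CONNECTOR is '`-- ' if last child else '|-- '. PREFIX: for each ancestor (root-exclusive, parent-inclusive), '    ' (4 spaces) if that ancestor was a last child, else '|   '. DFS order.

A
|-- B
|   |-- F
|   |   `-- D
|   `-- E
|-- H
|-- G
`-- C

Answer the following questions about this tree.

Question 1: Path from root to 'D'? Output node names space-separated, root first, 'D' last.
Walk down from root: A -> B -> F -> D

Answer: A B F D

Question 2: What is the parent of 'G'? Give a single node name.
Answer: A

Derivation:
Scan adjacency: G appears as child of A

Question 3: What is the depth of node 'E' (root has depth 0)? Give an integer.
Answer: 2

Derivation:
Path from root to E: A -> B -> E
Depth = number of edges = 2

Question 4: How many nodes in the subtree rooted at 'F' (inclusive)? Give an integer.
Answer: 2

Derivation:
Subtree rooted at F contains: D, F
Count = 2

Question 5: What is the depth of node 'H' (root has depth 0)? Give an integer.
Path from root to H: A -> H
Depth = number of edges = 1

Answer: 1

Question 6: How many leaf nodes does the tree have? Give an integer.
Leaves (nodes with no children): C, D, E, G, H

Answer: 5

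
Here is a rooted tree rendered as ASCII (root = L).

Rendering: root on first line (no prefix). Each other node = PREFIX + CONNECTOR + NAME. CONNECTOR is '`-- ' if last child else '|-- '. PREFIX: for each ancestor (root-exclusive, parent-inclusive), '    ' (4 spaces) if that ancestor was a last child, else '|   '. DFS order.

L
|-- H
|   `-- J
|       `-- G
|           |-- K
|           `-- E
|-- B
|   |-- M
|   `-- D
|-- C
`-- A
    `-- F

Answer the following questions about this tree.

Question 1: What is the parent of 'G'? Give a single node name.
Scan adjacency: G appears as child of J

Answer: J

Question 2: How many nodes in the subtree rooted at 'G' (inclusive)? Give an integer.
Answer: 3

Derivation:
Subtree rooted at G contains: E, G, K
Count = 3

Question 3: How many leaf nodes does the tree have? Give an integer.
Answer: 6

Derivation:
Leaves (nodes with no children): C, D, E, F, K, M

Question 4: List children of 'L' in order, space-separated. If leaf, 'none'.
Answer: H B C A

Derivation:
Node L's children (from adjacency): H, B, C, A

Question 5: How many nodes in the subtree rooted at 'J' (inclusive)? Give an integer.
Answer: 4

Derivation:
Subtree rooted at J contains: E, G, J, K
Count = 4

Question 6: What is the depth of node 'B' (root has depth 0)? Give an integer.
Path from root to B: L -> B
Depth = number of edges = 1

Answer: 1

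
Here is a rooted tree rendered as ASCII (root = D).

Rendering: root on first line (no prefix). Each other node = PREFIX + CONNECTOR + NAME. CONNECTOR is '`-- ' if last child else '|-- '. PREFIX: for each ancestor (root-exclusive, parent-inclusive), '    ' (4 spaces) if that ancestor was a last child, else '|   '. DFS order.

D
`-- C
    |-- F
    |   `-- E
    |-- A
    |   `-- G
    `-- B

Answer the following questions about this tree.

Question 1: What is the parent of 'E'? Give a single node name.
Answer: F

Derivation:
Scan adjacency: E appears as child of F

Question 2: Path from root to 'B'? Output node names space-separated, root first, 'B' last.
Walk down from root: D -> C -> B

Answer: D C B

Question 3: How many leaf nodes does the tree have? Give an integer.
Answer: 3

Derivation:
Leaves (nodes with no children): B, E, G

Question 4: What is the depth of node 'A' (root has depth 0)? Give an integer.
Path from root to A: D -> C -> A
Depth = number of edges = 2

Answer: 2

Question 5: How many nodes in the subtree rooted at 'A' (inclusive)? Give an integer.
Answer: 2

Derivation:
Subtree rooted at A contains: A, G
Count = 2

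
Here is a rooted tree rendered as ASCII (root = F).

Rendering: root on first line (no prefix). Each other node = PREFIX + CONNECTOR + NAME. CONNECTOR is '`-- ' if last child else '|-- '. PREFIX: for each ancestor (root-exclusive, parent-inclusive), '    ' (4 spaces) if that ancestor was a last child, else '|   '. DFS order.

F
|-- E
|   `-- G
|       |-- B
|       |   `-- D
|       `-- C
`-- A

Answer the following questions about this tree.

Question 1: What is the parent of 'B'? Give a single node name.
Scan adjacency: B appears as child of G

Answer: G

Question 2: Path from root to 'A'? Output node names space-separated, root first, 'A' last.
Walk down from root: F -> A

Answer: F A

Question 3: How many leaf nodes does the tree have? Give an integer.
Answer: 3

Derivation:
Leaves (nodes with no children): A, C, D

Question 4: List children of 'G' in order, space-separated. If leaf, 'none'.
Answer: B C

Derivation:
Node G's children (from adjacency): B, C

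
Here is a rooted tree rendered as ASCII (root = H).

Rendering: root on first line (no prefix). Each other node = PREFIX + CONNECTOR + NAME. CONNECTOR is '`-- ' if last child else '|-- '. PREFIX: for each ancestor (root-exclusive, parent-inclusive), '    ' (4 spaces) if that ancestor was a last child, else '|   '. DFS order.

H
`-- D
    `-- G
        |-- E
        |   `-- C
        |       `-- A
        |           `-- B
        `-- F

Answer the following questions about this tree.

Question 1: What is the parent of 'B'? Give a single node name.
Answer: A

Derivation:
Scan adjacency: B appears as child of A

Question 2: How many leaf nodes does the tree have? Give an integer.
Answer: 2

Derivation:
Leaves (nodes with no children): B, F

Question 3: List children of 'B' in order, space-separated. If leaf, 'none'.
Answer: none

Derivation:
Node B's children (from adjacency): (leaf)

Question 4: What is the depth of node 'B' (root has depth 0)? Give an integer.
Answer: 6

Derivation:
Path from root to B: H -> D -> G -> E -> C -> A -> B
Depth = number of edges = 6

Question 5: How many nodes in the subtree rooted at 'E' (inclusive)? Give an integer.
Subtree rooted at E contains: A, B, C, E
Count = 4

Answer: 4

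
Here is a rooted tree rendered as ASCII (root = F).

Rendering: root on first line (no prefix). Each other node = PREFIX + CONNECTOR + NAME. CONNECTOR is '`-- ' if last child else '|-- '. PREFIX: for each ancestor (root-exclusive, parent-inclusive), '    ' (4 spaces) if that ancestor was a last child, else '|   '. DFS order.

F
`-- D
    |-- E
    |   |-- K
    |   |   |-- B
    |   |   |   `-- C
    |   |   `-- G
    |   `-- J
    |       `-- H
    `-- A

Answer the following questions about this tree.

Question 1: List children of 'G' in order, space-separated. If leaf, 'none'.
Node G's children (from adjacency): (leaf)

Answer: none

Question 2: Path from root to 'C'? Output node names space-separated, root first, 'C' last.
Walk down from root: F -> D -> E -> K -> B -> C

Answer: F D E K B C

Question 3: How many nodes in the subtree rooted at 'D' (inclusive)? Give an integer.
Subtree rooted at D contains: A, B, C, D, E, G, H, J, K
Count = 9

Answer: 9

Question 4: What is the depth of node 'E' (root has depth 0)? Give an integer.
Path from root to E: F -> D -> E
Depth = number of edges = 2

Answer: 2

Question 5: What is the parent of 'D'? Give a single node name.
Scan adjacency: D appears as child of F

Answer: F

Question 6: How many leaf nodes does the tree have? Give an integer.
Leaves (nodes with no children): A, C, G, H

Answer: 4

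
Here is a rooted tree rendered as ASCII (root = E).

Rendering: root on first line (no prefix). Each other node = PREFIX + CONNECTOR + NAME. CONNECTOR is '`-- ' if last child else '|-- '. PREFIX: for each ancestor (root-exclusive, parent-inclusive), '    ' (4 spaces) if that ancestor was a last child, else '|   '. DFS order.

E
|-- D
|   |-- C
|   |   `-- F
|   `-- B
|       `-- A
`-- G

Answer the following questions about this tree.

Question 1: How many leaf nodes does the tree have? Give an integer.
Answer: 3

Derivation:
Leaves (nodes with no children): A, F, G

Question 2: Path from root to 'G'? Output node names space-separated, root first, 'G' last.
Walk down from root: E -> G

Answer: E G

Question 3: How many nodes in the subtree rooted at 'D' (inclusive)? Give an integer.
Answer: 5

Derivation:
Subtree rooted at D contains: A, B, C, D, F
Count = 5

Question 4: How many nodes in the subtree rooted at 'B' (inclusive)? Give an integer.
Subtree rooted at B contains: A, B
Count = 2

Answer: 2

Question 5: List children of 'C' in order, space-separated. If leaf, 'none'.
Answer: F

Derivation:
Node C's children (from adjacency): F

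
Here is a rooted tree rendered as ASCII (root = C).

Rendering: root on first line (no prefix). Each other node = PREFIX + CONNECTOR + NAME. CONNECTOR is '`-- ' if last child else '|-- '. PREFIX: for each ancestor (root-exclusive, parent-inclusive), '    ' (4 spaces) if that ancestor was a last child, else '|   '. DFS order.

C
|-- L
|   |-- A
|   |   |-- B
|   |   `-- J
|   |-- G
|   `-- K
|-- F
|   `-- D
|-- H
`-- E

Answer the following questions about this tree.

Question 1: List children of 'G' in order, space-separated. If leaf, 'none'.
Answer: none

Derivation:
Node G's children (from adjacency): (leaf)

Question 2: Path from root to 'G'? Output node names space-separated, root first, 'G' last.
Walk down from root: C -> L -> G

Answer: C L G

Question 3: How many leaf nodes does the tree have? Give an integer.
Answer: 7

Derivation:
Leaves (nodes with no children): B, D, E, G, H, J, K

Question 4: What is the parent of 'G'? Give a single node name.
Answer: L

Derivation:
Scan adjacency: G appears as child of L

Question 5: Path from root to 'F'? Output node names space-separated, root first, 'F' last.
Walk down from root: C -> F

Answer: C F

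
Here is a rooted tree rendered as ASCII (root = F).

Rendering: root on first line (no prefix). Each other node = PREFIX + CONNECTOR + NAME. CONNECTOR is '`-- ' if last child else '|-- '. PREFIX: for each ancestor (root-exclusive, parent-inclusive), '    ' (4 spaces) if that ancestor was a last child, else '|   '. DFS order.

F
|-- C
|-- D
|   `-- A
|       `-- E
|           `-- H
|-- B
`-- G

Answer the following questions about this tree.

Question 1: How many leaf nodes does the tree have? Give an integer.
Answer: 4

Derivation:
Leaves (nodes with no children): B, C, G, H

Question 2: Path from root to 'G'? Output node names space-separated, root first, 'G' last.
Answer: F G

Derivation:
Walk down from root: F -> G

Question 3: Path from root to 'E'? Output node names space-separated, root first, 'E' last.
Walk down from root: F -> D -> A -> E

Answer: F D A E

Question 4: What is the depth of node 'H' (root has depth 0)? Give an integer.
Path from root to H: F -> D -> A -> E -> H
Depth = number of edges = 4

Answer: 4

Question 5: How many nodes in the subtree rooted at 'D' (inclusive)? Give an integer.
Subtree rooted at D contains: A, D, E, H
Count = 4

Answer: 4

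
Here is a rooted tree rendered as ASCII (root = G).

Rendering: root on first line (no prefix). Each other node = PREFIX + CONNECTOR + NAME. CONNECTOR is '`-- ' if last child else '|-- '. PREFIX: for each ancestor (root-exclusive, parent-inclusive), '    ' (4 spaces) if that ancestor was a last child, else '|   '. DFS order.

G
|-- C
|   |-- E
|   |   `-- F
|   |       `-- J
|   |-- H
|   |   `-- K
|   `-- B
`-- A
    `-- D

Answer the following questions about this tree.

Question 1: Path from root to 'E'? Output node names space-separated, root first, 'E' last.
Answer: G C E

Derivation:
Walk down from root: G -> C -> E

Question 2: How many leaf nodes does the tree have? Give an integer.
Leaves (nodes with no children): B, D, J, K

Answer: 4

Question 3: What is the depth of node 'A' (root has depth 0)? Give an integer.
Answer: 1

Derivation:
Path from root to A: G -> A
Depth = number of edges = 1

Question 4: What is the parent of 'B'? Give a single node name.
Answer: C

Derivation:
Scan adjacency: B appears as child of C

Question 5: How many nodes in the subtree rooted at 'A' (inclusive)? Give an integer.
Subtree rooted at A contains: A, D
Count = 2

Answer: 2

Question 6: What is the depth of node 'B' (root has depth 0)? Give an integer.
Answer: 2

Derivation:
Path from root to B: G -> C -> B
Depth = number of edges = 2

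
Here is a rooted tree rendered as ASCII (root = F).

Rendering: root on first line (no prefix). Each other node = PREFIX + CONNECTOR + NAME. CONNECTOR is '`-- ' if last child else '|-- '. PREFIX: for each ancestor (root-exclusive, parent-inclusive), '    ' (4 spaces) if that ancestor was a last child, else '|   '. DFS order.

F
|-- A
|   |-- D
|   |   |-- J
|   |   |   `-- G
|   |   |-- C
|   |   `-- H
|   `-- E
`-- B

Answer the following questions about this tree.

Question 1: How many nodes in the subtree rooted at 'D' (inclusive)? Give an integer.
Subtree rooted at D contains: C, D, G, H, J
Count = 5

Answer: 5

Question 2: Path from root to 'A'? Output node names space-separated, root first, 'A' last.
Walk down from root: F -> A

Answer: F A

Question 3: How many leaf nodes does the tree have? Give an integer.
Answer: 5

Derivation:
Leaves (nodes with no children): B, C, E, G, H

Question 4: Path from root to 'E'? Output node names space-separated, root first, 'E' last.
Answer: F A E

Derivation:
Walk down from root: F -> A -> E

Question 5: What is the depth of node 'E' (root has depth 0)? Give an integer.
Answer: 2

Derivation:
Path from root to E: F -> A -> E
Depth = number of edges = 2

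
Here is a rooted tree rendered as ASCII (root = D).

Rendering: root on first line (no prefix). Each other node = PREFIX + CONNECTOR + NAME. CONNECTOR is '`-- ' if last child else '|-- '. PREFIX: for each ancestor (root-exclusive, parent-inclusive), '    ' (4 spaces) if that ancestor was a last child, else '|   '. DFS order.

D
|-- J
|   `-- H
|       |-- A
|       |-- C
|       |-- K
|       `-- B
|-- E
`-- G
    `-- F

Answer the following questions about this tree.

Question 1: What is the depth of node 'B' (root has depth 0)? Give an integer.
Path from root to B: D -> J -> H -> B
Depth = number of edges = 3

Answer: 3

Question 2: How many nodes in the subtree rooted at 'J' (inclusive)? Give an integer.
Subtree rooted at J contains: A, B, C, H, J, K
Count = 6

Answer: 6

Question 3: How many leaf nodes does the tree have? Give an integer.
Leaves (nodes with no children): A, B, C, E, F, K

Answer: 6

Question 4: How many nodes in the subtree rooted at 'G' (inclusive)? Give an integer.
Answer: 2

Derivation:
Subtree rooted at G contains: F, G
Count = 2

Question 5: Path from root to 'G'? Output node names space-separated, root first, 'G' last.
Walk down from root: D -> G

Answer: D G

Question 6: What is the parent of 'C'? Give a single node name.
Scan adjacency: C appears as child of H

Answer: H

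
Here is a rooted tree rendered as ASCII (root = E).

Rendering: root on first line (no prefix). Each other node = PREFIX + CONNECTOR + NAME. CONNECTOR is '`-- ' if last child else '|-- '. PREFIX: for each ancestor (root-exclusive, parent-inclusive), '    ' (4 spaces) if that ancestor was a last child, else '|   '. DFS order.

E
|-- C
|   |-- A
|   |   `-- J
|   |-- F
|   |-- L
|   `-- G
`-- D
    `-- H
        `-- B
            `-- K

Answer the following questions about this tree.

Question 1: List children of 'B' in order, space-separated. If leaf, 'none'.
Node B's children (from adjacency): K

Answer: K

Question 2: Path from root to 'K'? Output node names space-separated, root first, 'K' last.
Walk down from root: E -> D -> H -> B -> K

Answer: E D H B K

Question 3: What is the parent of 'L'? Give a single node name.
Scan adjacency: L appears as child of C

Answer: C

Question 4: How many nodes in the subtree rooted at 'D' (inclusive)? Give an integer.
Answer: 4

Derivation:
Subtree rooted at D contains: B, D, H, K
Count = 4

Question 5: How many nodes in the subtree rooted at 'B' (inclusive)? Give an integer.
Answer: 2

Derivation:
Subtree rooted at B contains: B, K
Count = 2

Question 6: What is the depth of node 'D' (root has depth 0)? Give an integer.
Answer: 1

Derivation:
Path from root to D: E -> D
Depth = number of edges = 1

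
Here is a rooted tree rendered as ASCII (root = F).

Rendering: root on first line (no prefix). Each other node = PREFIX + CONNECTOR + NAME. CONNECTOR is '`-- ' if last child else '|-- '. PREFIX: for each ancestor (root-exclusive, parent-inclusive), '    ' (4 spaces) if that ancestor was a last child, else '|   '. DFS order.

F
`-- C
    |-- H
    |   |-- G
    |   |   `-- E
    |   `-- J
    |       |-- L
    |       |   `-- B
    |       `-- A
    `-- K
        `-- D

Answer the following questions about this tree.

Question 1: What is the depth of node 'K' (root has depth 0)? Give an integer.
Path from root to K: F -> C -> K
Depth = number of edges = 2

Answer: 2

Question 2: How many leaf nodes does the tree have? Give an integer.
Answer: 4

Derivation:
Leaves (nodes with no children): A, B, D, E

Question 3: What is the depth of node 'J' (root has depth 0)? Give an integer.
Path from root to J: F -> C -> H -> J
Depth = number of edges = 3

Answer: 3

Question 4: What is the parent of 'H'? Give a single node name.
Scan adjacency: H appears as child of C

Answer: C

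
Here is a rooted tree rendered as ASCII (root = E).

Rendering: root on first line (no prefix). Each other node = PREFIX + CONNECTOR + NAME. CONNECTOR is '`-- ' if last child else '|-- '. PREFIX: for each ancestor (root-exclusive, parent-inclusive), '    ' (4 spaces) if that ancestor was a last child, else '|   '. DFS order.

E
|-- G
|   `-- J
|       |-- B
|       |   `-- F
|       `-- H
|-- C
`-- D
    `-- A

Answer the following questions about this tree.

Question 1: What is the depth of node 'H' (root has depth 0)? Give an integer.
Path from root to H: E -> G -> J -> H
Depth = number of edges = 3

Answer: 3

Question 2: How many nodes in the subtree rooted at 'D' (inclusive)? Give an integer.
Subtree rooted at D contains: A, D
Count = 2

Answer: 2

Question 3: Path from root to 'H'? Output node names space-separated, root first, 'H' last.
Answer: E G J H

Derivation:
Walk down from root: E -> G -> J -> H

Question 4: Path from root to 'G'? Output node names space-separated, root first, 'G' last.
Answer: E G

Derivation:
Walk down from root: E -> G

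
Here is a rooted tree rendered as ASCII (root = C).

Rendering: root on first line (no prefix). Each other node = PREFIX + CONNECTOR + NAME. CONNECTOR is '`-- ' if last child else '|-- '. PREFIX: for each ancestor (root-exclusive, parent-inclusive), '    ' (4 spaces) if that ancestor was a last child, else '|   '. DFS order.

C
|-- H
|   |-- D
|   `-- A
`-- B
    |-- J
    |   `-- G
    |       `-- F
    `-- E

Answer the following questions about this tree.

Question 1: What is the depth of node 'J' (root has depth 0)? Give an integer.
Answer: 2

Derivation:
Path from root to J: C -> B -> J
Depth = number of edges = 2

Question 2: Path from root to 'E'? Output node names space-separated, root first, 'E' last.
Walk down from root: C -> B -> E

Answer: C B E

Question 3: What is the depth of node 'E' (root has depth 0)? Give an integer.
Path from root to E: C -> B -> E
Depth = number of edges = 2

Answer: 2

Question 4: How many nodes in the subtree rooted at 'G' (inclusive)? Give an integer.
Answer: 2

Derivation:
Subtree rooted at G contains: F, G
Count = 2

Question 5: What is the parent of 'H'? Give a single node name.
Scan adjacency: H appears as child of C

Answer: C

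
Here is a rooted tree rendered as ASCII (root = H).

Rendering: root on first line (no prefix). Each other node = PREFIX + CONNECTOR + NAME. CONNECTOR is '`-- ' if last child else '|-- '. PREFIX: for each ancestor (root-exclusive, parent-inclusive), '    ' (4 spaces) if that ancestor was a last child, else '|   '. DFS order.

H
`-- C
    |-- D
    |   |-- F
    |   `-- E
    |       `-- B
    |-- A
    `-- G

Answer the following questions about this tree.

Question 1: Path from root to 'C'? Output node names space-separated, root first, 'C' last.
Answer: H C

Derivation:
Walk down from root: H -> C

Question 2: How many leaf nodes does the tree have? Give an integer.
Leaves (nodes with no children): A, B, F, G

Answer: 4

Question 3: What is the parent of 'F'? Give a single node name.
Scan adjacency: F appears as child of D

Answer: D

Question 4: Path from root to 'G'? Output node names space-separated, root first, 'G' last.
Walk down from root: H -> C -> G

Answer: H C G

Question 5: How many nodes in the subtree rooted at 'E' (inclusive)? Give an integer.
Answer: 2

Derivation:
Subtree rooted at E contains: B, E
Count = 2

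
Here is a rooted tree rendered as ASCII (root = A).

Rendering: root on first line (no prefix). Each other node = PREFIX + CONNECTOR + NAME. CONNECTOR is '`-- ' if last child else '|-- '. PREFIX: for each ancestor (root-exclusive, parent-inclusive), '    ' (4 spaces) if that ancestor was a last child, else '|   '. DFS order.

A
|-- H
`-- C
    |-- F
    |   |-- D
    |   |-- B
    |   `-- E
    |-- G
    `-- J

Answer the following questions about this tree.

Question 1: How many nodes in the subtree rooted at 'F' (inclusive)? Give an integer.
Subtree rooted at F contains: B, D, E, F
Count = 4

Answer: 4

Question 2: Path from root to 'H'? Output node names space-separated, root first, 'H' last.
Walk down from root: A -> H

Answer: A H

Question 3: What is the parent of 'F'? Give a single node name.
Answer: C

Derivation:
Scan adjacency: F appears as child of C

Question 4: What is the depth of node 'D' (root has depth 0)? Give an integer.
Path from root to D: A -> C -> F -> D
Depth = number of edges = 3

Answer: 3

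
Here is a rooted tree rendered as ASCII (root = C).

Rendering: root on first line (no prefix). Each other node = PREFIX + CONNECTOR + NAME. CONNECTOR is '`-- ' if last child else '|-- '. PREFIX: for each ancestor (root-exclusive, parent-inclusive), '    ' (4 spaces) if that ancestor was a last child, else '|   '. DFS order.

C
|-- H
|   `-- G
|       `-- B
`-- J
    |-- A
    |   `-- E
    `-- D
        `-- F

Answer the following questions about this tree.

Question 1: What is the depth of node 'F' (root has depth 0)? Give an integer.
Path from root to F: C -> J -> D -> F
Depth = number of edges = 3

Answer: 3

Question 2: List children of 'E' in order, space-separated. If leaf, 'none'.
Answer: none

Derivation:
Node E's children (from adjacency): (leaf)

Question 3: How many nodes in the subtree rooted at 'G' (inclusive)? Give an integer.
Answer: 2

Derivation:
Subtree rooted at G contains: B, G
Count = 2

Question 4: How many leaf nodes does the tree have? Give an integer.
Leaves (nodes with no children): B, E, F

Answer: 3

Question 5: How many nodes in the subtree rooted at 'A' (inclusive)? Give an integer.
Subtree rooted at A contains: A, E
Count = 2

Answer: 2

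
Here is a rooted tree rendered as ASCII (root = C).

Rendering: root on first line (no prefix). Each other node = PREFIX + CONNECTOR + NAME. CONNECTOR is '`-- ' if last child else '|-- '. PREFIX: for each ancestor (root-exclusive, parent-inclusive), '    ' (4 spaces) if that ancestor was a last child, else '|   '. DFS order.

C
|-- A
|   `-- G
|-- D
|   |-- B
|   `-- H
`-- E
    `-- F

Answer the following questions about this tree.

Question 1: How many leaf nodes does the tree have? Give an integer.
Answer: 4

Derivation:
Leaves (nodes with no children): B, F, G, H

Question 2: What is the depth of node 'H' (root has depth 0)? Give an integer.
Answer: 2

Derivation:
Path from root to H: C -> D -> H
Depth = number of edges = 2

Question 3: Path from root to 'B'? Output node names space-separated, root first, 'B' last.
Walk down from root: C -> D -> B

Answer: C D B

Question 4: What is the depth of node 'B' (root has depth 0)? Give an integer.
Path from root to B: C -> D -> B
Depth = number of edges = 2

Answer: 2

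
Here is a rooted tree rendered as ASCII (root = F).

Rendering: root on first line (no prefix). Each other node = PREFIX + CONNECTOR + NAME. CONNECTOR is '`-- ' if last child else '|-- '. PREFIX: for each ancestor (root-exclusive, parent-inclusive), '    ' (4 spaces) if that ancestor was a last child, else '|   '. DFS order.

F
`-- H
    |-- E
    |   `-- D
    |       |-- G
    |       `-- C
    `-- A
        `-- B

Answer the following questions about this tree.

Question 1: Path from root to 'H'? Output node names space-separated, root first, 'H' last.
Answer: F H

Derivation:
Walk down from root: F -> H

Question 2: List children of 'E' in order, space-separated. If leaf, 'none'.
Node E's children (from adjacency): D

Answer: D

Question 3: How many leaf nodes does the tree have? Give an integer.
Answer: 3

Derivation:
Leaves (nodes with no children): B, C, G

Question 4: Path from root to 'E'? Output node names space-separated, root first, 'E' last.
Walk down from root: F -> H -> E

Answer: F H E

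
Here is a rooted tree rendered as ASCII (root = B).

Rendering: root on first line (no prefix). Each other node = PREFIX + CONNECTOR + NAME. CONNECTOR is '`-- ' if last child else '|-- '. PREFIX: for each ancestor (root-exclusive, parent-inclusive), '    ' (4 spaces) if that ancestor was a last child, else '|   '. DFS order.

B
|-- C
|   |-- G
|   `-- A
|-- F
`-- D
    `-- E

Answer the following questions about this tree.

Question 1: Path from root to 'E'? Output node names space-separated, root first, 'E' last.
Answer: B D E

Derivation:
Walk down from root: B -> D -> E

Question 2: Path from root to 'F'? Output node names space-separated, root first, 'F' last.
Walk down from root: B -> F

Answer: B F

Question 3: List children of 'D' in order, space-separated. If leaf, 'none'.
Node D's children (from adjacency): E

Answer: E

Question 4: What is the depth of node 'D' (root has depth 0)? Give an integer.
Answer: 1

Derivation:
Path from root to D: B -> D
Depth = number of edges = 1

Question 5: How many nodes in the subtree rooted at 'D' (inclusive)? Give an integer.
Answer: 2

Derivation:
Subtree rooted at D contains: D, E
Count = 2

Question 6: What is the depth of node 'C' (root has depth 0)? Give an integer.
Path from root to C: B -> C
Depth = number of edges = 1

Answer: 1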